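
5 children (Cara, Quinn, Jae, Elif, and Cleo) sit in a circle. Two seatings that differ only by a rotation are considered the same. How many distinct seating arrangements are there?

Seat Cara anywhere (absorbing the rotational symmetry), then permute the other 4: (4)! = 24.

24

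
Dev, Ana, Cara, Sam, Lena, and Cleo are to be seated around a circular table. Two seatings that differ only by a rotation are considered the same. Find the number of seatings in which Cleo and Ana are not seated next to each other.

72

All circular seatings of 6 people number (5)! = 120.
Seatings with Cleo beside Ana: treat them as a block with 2 internal orders, giving 2 × (4)! = 48.
Subtracting, 120 − 48 = 72.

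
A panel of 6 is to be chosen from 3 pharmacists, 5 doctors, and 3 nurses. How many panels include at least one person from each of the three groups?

Unrestricted: C(11,6) = 462 ways to pick any 6 of the 11.
Subtract selections that omit an entire group: no pharmacists → C(8,6) = 28; no doctors → C(6,6) = 1; no nurses → C(8,6) = 28.
Add back selections omitting two groups (i.e. drawn from a single group): C(3,6) + C(5,6) + C(3,6) = 0.
By inclusion–exclusion: 462 − 57 + 0 = 405.

405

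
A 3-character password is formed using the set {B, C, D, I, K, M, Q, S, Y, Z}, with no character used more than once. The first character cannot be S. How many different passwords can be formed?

648

The first character has 10−1 = 9 choices (anything except S).
The remaining 2 characters are filled from the other 9 symbols without repetition: 9 × 8 = 72.
Total: 9 × 72 = 648.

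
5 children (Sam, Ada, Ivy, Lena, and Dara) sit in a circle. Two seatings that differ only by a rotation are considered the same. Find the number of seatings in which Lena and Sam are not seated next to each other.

All circular seatings of 5 people number (4)! = 24.
Those with Lena next to Sam: fuse the pair into one unit and seat 4 units around a circle — 2·(3)! = 12.
Subtracting, 24 − 12 = 12.

12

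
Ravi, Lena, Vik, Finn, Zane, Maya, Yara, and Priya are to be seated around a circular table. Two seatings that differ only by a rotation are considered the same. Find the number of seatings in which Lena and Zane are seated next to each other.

Treat {Lena, Zane} as one unit (2 internal orders) and seat the resulting 7 units around the table: (6)! circular arrangements.
So 2 × (6)! = 2 × 720 = 1440.

1440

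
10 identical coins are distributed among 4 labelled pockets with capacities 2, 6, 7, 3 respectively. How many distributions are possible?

73

Ignoring the caps, the number of non-negative solutions to x_1+…+x_4 = 10 is C(13,3) = 286.
Subtract solutions that violate a single cap (substitute x_i' = x_i − (cap_i+1)): x_1 ≥ 3 gives C(10,3) = 120; x_2 ≥ 7 gives C(6,3) = 20; x_3 ≥ 8 gives C(5,3) = 10; x_4 ≥ 4 gives C(9,3) = 84. Together 234.
Add back pairs where two caps are both exceeded: 1 + 0 + 20 + 0 + 0 + 0 = 21.
By inclusion–exclusion the count is 286 − 234 + 21 = 73.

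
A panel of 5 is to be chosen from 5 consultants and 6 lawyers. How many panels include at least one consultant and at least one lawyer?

455

Unrestricted: C(11,5) = 462 ways to pick any 5 of the 11.
Subtract selections that omit an entire group: no consultants → C(6,5) = 6; no lawyers → C(5,5) = 1.
Both groups omitted at once is impossible, so 462 − 7 = 455.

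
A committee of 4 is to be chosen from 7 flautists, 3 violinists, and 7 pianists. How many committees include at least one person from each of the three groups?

1029

With no constraint there are C(17,4) = 2380 possible selections.
Selections missing a whole group: no flautists → C(10,4) = 210; no violinists → C(14,4) = 1001; no pianists → C(10,4) = 210.
Add back selections omitting two groups (i.e. drawn from a single group): C(7,4) + C(3,4) + C(7,4) = 70.
By inclusion–exclusion: 2380 − 1421 + 70 = 1029.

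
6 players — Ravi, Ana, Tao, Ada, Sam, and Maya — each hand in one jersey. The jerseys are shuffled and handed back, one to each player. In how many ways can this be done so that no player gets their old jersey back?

Let Aᵢ be the assignments in which player i gets their old jersey. We want the size of the complement of A₁∪…∪A_6.
By inclusion–exclusion this is Σ_{j=0}^{6} (−1)^j C(6,j)·(6−j)!.
Computing: 720 − 720 + 360 − 120 + 30 − 6 + 1 = 265.

265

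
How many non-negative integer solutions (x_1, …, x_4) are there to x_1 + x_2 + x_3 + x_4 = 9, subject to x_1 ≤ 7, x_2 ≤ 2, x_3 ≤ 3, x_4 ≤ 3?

44

Ignoring the caps, the number of non-negative solutions to x_1+…+x_4 = 9 is C(12,3) = 220.
Subtract solutions that violate a single cap (substitute x_i' = x_i − (cap_i+1)): x_1 ≥ 8 gives C(4,3) = 4; x_2 ≥ 3 gives C(9,3) = 84; x_3 ≥ 4 gives C(8,3) = 56; x_4 ≥ 4 gives C(8,3) = 56. Together 200.
Add back pairs where two caps are both exceeded: 0 + 0 + 0 + 10 + 10 + 4 = 24.
By inclusion–exclusion the count is 220 − 200 + 24 = 44.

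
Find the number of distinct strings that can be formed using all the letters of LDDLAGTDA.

The 9 letters of LDDLAGTDA have repeats: A appearing twice, D appearing 3 times, and L appearing twice.
Dividing 9! = 362880 by 3!·2!·2! = 24 for the repeated letters gives 15120.

15120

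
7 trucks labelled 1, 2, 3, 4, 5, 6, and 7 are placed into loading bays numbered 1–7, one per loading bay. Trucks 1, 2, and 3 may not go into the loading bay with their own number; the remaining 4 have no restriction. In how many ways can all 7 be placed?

Let Aᵢ (for i ∈ {1, 2, 3}) be the placements that put truck i in its forbidden loading bay. Any j of these fix j positions, leaving (7−j)! ways to fill the rest, and there are C(3,j) ways to pick which j.
By inclusion–exclusion, the number of valid placements is Σ_{j=0}^{3} (−1)^j C(3,j)·(7−j)!.
Computing: 5040 − 2160 + 360 − 24 = 3216.

3216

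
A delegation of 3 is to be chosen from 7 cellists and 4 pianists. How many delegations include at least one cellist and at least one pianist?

126

Unrestricted: C(11,3) = 165 ways to pick any 3 of the 11.
Subtract selections that omit an entire group: no cellists → C(4,3) = 4; no pianists → C(7,3) = 35.
Both groups omitted at once is impossible, so 165 − 39 = 126.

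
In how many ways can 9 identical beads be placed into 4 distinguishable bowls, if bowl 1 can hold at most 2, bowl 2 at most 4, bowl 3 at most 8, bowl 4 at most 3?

By stars and bars, unrestricted non-negative solutions to x_1+…+x_4 = 9 number C(9+3,3) = 220.
Subtract solutions that violate a single cap (substitute x_i' = x_i − (cap_i+1)): x_1 ≥ 3 gives C(9,3) = 84; x_2 ≥ 5 gives C(7,3) = 35; x_3 ≥ 9 gives C(3,3) = 1; x_4 ≥ 4 gives C(8,3) = 56. Together 176.
Add back pairs where two caps are both exceeded: 4 + 0 + 10 + 0 + 1 + 0 = 15.
By inclusion–exclusion the count is 220 − 176 + 15 = 59.

59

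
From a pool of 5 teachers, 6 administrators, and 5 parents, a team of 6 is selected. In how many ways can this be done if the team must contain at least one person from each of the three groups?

With no constraint there are C(16,6) = 8008 possible selections.
Subtract selections that omit an entire group: no teachers → C(11,6) = 462; no administrators → C(10,6) = 210; no parents → C(11,6) = 462.
Add back selections omitting two groups (i.e. drawn from a single group): C(5,6) + C(6,6) + C(5,6) = 1.
By inclusion–exclusion: 8008 − 1134 + 1 = 6875.

6875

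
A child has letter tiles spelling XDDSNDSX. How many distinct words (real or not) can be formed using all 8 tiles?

1680

XDDSNDSX has 8 letters with D appearing 3 times, S appearing twice, and X appearing twice.
The number of distinct arrangements is 8!/(3!·2!·2!) = 40320/24 = 1680.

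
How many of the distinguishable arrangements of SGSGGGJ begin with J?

Fix J in the first position and arrange the remaining 6 letters.
Those 6 letters have G appearing 4 times and S appearing twice, giving (6)!/(4!·2!) = 15.

15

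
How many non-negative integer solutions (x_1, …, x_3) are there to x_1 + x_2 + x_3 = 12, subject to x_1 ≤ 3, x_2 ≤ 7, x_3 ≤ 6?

14

By stars and bars, unrestricted non-negative solutions to x_1+…+x_3 = 12 number C(12+2,2) = 91.
Subtract solutions that violate a single cap (substitute x_i' = x_i − (cap_i+1)): x_1 ≥ 4 gives C(10,2) = 45; x_2 ≥ 8 gives C(6,2) = 15; x_3 ≥ 7 gives C(7,2) = 21. Together 81.
Add back pairs where two caps are both exceeded: 1 + 3 + 0 = 4.
By inclusion–exclusion the count is 91 − 81 + 4 = 14.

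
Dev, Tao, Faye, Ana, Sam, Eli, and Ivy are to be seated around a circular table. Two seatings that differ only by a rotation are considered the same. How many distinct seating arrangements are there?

Fix one person's seat to break rotational symmetry; the remaining 6 people can be arranged in (6)! = 720 ways.

720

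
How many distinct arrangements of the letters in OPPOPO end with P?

With the last slot taken by P, it remains to arrange the other 5 letters (OPOPO).
Those 5 letters have O appearing 3 times and P appearing twice, giving (5)!/(3!·2!) = 10.

10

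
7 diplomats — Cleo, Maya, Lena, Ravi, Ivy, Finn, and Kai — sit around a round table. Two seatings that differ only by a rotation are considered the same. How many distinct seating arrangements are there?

720

Around a circle, 7 distinct people have 7!/7 = (6)! = 720 rotationally distinct seatings.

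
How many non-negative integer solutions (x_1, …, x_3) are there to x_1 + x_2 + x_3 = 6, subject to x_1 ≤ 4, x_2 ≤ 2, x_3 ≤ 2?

Ignoring the caps, the number of non-negative solutions to x_1+…+x_3 = 6 is C(8,2) = 28.
Subtract solutions that violate a single cap (substitute x_i' = x_i − (cap_i+1)): x_1 ≥ 5 gives C(3,2) = 3; x_2 ≥ 3 gives C(5,2) = 10; x_3 ≥ 3 gives C(5,2) = 10. Together 23.
Add back pairs where two caps are both exceeded: 0 + 0 + 1 = 1.
By inclusion–exclusion the count is 28 − 23 + 1 = 6.

6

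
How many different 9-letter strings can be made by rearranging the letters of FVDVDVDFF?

1680

The 9 letters of FVDVDVDFF have repeats: D appearing 3 times, F appearing 3 times, and V appearing 3 times.
Dividing 9! = 362880 by 3!·3!·3! = 216 for the repeated letters gives 1680.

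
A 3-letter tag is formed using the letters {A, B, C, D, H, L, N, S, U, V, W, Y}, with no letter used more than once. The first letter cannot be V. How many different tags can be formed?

1210

The first letter has 12−1 = 11 choices (anything except V).
The remaining 2 letters are filled from the other 11 symbols without repetition: 11 × 10 = 110.
Total: 11 × 110 = 1210.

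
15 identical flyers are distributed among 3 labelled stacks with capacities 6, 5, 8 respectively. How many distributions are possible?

15

Without the upper bounds there are C(17,2) = 136 ways to split 15 among 3 stacks.
Subtract solutions that violate a single cap (substitute x_i' = x_i − (cap_i+1)): x_1 ≥ 7 gives C(10,2) = 45; x_2 ≥ 6 gives C(11,2) = 55; x_3 ≥ 9 gives C(8,2) = 28. Together 128.
Add back pairs where two caps are both exceeded: 6 + 0 + 1 = 7.
By inclusion–exclusion the count is 136 − 128 + 7 = 15.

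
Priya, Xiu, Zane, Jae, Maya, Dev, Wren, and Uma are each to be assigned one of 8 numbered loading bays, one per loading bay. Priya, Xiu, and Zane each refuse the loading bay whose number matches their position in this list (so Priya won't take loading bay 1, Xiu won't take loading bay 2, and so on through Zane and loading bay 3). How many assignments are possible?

Let Aᵢ (for i ∈ {1, 2, 3}) be the placements that put person i in their forbidden loading bay. Any j of these fix j positions, leaving (8−j)! ways to fill the rest, and there are C(3,j) ways to pick which j.
By inclusion–exclusion, the number of valid placements is Σ_{j=0}^{3} (−1)^j C(3,j)·(8−j)!.
Computing: 40320 − 15120 + 2160 − 120 = 27240.

27240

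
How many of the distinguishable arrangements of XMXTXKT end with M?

60

With the last slot taken by M, it remains to arrange the other 6 letters (XXTXKT).
Those 6 letters have T appearing twice and X appearing 3 times, giving (6)!/(3!·2!) = 60.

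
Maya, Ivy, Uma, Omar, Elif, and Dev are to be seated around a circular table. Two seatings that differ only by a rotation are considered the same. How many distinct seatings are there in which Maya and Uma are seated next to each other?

Glue Maya and Uma into a block (2 internal orders). Seating 5 units around a circle gives (4)! arrangements.
So 2 × (4)! = 2 × 24 = 48.

48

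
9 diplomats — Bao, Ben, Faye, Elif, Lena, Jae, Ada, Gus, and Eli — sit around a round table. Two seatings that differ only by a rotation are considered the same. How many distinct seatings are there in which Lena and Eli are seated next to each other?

Glue Lena and Eli into a block (2 internal orders). Seating 8 units around a circle gives (7)! arrangements.
So 2 × (7)! = 2 × 5040 = 10080.

10080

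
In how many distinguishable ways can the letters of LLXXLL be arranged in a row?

The 6 letters of LLXXLL have repeats: L appearing 4 times and X appearing twice.
The number of distinct arrangements is 6!/(4!·2!) = 720/48 = 15.

15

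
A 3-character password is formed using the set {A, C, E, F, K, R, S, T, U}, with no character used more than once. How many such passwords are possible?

With no repetition, fill the 3 characters in order: 9 choices, then 8, down to 7.
9 × 8 × 7 = 504.

504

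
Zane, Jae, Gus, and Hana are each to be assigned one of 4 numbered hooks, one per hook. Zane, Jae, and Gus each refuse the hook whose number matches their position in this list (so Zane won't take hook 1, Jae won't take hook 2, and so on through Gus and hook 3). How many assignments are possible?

Let Aᵢ (for i ∈ {1, 2, 3}) be the placements that put person i in their forbidden hook. Any j of these fix j positions, leaving (4−j)! ways to fill the rest, and there are C(3,j) ways to pick which j.
By inclusion–exclusion, the number of valid placements is Σ_{j=0}^{3} (−1)^j C(3,j)·(4−j)!.
Computing: 24 − 18 + 6 − 1 = 11.

11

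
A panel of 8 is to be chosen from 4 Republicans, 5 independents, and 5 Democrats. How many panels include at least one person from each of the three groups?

With no constraint there are C(14,8) = 3003 possible selections.
Subtract selections that omit an entire group: no Republicans → C(10,8) = 45; no independents → C(9,8) = 9; no Democrats → C(9,8) = 9.
Add back selections omitting two groups (i.e. drawn from a single group): C(4,8) + C(5,8) + C(5,8) = 0.
By inclusion–exclusion: 3003 − 63 + 0 = 2940.

2940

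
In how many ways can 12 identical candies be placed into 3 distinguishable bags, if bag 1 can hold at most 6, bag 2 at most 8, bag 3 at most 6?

Ignoring the caps, the number of non-negative solutions to x_1+…+x_3 = 12 is C(14,2) = 91.
Subtract solutions that violate a single cap (substitute x_i' = x_i − (cap_i+1)): x_1 ≥ 7 gives C(7,2) = 21; x_2 ≥ 9 gives C(5,2) = 10; x_3 ≥ 7 gives C(7,2) = 21. Together 52.
No two caps can be exceeded simultaneously, so the pair terms are all 0.
By inclusion–exclusion the count is 91 − 52 + 0 = 39.

39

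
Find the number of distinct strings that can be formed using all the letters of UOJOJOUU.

560

Letter multiplicities in UOJOJOUU: J×2, O×3, U×3.
So there are 8! / (3!·3!·2!) = 560 distinguishable arrangements.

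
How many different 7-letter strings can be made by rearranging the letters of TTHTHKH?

TTHTHKH has 7 letters with H appearing 3 times and T appearing 3 times.
So there are 7! / (3!·3!) = 140 distinguishable arrangements.

140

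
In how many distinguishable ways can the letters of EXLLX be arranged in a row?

30

EXLLX has 5 letters with L appearing twice and X appearing twice.
Dividing 5! = 120 by 2!·2! = 4 for the repeated letters gives 30.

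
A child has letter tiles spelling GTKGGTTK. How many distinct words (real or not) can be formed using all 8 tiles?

Letter multiplicities in GTKGGTTK: G×3, K×2, T×3.
Dividing 8! = 40320 by 3!·3!·2! = 72 for the repeated letters gives 560.

560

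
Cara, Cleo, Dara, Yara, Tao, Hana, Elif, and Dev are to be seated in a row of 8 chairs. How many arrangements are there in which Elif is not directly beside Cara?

30240

Of the 8! = 40320 arrangements, those with Elif and Cara adjacent number 2 × 7! = 10080 (treat the pair as a block with 2 internal orders).
Complementary counting: 40320 − 10080 = 30240.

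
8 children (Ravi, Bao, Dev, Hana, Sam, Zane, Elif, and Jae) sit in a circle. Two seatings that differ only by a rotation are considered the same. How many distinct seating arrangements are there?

5040

Seat Ravi anywhere (absorbing the rotational symmetry), then permute the other 7: (7)! = 5040.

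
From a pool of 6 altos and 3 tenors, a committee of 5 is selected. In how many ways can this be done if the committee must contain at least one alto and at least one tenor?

Total 5-person selections from all 9: C(9,5) = 126.
Selections missing a whole group: no altos → C(3,5) = 0; no tenors → C(6,5) = 6.
Both groups omitted at once is impossible, so 126 − 6 = 120.

120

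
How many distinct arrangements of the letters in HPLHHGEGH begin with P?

Fix P in the first position and arrange the remaining 8 letters.
Those 8 letters have G appearing twice and H appearing 4 times, giving (8)!/(4!·2!) = 840.

840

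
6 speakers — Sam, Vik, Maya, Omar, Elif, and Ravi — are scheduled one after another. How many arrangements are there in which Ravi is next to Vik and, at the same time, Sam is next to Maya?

96

Treat {Ravi,Vik} as one block (2 orders) and {Sam,Maya} as another (2 orders).
That leaves 4 units to arrange: 2 × 2 × 4! = 4 × 24 = 96.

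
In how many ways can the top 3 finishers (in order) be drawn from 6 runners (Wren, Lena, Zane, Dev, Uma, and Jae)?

There are 6 choices for 1st place, 5 for 2nd, and 4 for 3rd.
That gives 6 × 5 × 4 = 120.

120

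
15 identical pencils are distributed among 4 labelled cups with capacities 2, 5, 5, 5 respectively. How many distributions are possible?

10

Ignoring the caps, the number of non-negative solutions to x_1+…+x_4 = 15 is C(18,3) = 816.
Subtract solutions that violate a single cap (substitute x_i' = x_i − (cap_i+1)): x_1 ≥ 3 gives C(15,3) = 455; x_2 ≥ 6 gives C(12,3) = 220; x_3 ≥ 6 gives C(12,3) = 220; x_4 ≥ 6 gives C(12,3) = 220. Together 1115.
Add back pairs where two caps are both exceeded: 84 + 84 + 84 + 20 + 20 + 20 = 312.
Subtract triples: 1 + 1 + 1 + 0 = 3.
By inclusion–exclusion the count is 816 − 1115 + 312 − 3 = 10.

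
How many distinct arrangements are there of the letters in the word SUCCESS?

420

Letter multiplicities in SUCCESS: C×2, E×1, S×3, U×1.
So there are 7! / (3!·2!) = 420 distinguishable arrangements.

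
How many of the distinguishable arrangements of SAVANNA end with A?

180

Fix A in the last position and arrange the remaining 6 letters.
Those 6 letters have A appearing twice and N appearing twice, giving (6)!/(2!·2!) = 180.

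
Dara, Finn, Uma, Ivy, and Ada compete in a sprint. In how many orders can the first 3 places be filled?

There are 5 choices for 1st place, 4 for 2nd, and 3 for 3rd.
That gives 5 × 4 × 3 = 60.

60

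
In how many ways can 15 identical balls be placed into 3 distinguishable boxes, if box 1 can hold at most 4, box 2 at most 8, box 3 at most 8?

20

Ignoring the caps, the number of non-negative solutions to x_1+…+x_3 = 15 is C(17,2) = 136.
Subtract solutions that violate a single cap (substitute x_i' = x_i − (cap_i+1)): x_1 ≥ 5 gives C(12,2) = 66; x_2 ≥ 9 gives C(8,2) = 28; x_3 ≥ 9 gives C(8,2) = 28. Together 122.
Add back pairs where two caps are both exceeded: 3 + 3 + 0 = 6.
By inclusion–exclusion the count is 136 − 122 + 6 = 20.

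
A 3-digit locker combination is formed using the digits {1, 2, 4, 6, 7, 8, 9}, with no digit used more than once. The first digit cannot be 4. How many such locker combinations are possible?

180

The first digit has 7−1 = 6 choices (anything except 4).
The remaining 2 digits are filled from the other 6 symbols without repetition: 6 × 5 = 30.
Total: 6 × 30 = 180.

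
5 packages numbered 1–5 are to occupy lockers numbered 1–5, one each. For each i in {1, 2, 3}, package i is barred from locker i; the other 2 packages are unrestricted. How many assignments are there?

Let Aᵢ (for i ∈ {1, 2, 3}) be the placements that put package i in its forbidden locker. Any j of these fix j positions, leaving (5−j)! ways to fill the rest, and there are C(3,j) ways to pick which j.
By inclusion–exclusion, the number of valid placements is Σ_{j=0}^{3} (−1)^j C(3,j)·(5−j)!.
Computing: 120 − 72 + 18 − 2 = 64.

64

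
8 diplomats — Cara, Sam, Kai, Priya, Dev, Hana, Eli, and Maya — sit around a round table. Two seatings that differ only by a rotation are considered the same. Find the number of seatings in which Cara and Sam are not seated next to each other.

3600

Without the restriction there are (7)! = 5040 seatings.
Seatings with Cara beside Sam: treat them as a block with 2 internal orders, giving 2 × (6)! = 1440.
Subtracting, 5040 − 1440 = 3600.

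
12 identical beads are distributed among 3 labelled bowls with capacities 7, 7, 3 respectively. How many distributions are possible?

18

By stars and bars, unrestricted non-negative solutions to x_1+…+x_3 = 12 number C(12+2,2) = 91.
Subtract solutions that violate a single cap (substitute x_i' = x_i − (cap_i+1)): x_1 ≥ 8 gives C(6,2) = 15; x_2 ≥ 8 gives C(6,2) = 15; x_3 ≥ 4 gives C(10,2) = 45. Together 75.
Add back pairs where two caps are both exceeded: 0 + 1 + 1 = 2.
By inclusion–exclusion the count is 91 − 75 + 2 = 18.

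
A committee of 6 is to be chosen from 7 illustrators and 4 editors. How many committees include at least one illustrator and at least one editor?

Unrestricted: C(11,6) = 462 ways to pick any 6 of the 11.
Subtract selections that omit an entire group: no illustrators → C(4,6) = 0; no editors → C(7,6) = 7.
Both groups omitted at once is impossible, so 462 − 7 = 455.

455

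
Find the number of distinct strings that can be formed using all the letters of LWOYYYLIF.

30240

Letter multiplicities in LWOYYYLIF: F×1, I×1, L×2, O×1, W×1, Y×3.
Dividing 9! = 362880 by 3!·2! = 12 for the repeated letters gives 30240.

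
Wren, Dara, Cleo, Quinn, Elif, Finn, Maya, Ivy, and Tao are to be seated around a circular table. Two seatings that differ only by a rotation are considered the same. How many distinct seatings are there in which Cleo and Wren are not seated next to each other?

30240

Without the restriction there are (8)! = 40320 seatings.
Those with Cleo next to Wren: fuse the pair into one unit and seat 8 units around a circle — 2·(7)! = 10080.
Subtracting, 40320 − 10080 = 30240.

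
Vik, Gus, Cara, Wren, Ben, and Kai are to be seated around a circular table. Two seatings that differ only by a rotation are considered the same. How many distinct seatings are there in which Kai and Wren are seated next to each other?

48

Glue Kai and Wren into a block (2 internal orders). Seating 5 units around a circle gives (4)! arrangements.
So 2 × (4)! = 2 × 24 = 48.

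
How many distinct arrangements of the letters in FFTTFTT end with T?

With the last slot taken by T, it remains to arrange the other 6 letters (FFTFTT).
Those 6 letters have F appearing 3 times and T appearing 3 times, giving (6)!/(3!·3!) = 20.

20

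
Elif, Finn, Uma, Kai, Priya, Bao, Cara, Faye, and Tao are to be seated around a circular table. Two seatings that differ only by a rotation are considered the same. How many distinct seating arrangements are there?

Fix one person's seat to break rotational symmetry; the remaining 8 people can be arranged in (8)! = 40320 ways.

40320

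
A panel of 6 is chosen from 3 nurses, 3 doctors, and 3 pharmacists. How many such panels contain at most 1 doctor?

19

Split by how many doctors are chosen (0 through 1).
Sum: C(3,0)·C(6,6) + C(3,1)·C(6,5) = 1 + 18 = 19.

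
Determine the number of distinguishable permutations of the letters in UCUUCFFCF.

The 9 letters of UCUUCFFCF have repeats: C appearing 3 times, F appearing 3 times, and U appearing 3 times.
So there are 9! / (3!·3!·3!) = 1680 distinguishable arrangements.

1680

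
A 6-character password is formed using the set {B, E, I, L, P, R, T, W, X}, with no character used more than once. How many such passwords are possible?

With no repetition, fill the 6 characters in order: 9 choices, then 8, down to 4.
That product is 9 × 8 × 7 × 6 × 5 × 4 = 60480.

60480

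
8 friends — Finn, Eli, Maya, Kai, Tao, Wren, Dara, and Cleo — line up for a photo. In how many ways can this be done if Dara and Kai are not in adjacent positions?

There are 8! = 40320 arrangements in all. If Dara and Kai are adjacent, merging them into one block gives 2·(7)! = 10080 arrangements.
Complementary counting: 40320 − 10080 = 30240.

30240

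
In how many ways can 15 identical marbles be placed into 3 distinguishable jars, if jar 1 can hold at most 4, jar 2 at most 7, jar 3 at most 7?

Ignoring the caps, the number of non-negative solutions to x_1+…+x_3 = 15 is C(17,2) = 136.
Subtract solutions that violate a single cap (substitute x_i' = x_i − (cap_i+1)): x_1 ≥ 5 gives C(12,2) = 66; x_2 ≥ 8 gives C(9,2) = 36; x_3 ≥ 8 gives C(9,2) = 36. Together 138.
Add back pairs where two caps are both exceeded: 6 + 6 + 0 = 12.
By inclusion–exclusion the count is 136 − 138 + 12 = 10.

10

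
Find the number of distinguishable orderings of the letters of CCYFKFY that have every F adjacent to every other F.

180

Treat the 2 copies of F as a single block. The multiset to arrange is then {FF, C, C, K, Y, Y}, 6 items in all.
That gives (6)!/(2!·2!) = 180 arrangements.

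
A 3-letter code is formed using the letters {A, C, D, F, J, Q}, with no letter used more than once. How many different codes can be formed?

This is a permutation of 3 out of 6: P(6,3) = 6!/3!.
That product is 6 × 5 × 4 = 120.

120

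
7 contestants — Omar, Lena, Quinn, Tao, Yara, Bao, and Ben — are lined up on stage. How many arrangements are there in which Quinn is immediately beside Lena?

Treat {Quinn, Lena} as a single unit. There are 6 units to order, and the pair itself can be ordered 2 ways.
So the count is 2·(6)! = 1440.

1440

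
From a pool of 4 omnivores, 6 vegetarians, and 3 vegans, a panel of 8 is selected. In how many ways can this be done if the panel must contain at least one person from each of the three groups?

With no constraint there are C(13,8) = 1287 possible selections.
Selections missing a whole group: no omnivores → C(9,8) = 9; no vegetarians → C(7,8) = 0; no vegans → C(10,8) = 45.
Add back selections omitting two groups (i.e. drawn from a single group): C(4,8) + C(6,8) + C(3,8) = 0.
By inclusion–exclusion: 1287 − 54 + 0 = 1233.

1233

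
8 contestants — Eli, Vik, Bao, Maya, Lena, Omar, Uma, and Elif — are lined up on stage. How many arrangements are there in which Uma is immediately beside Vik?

Glue Uma and Vik into one block (2 internal orders), leaving 7 units to arrange in a row.
So the count is 2·(7)! = 10080.

10080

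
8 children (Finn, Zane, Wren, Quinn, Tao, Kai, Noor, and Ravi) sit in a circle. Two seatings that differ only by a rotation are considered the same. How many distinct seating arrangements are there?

Seat Finn anywhere (absorbing the rotational symmetry), then permute the other 7: (7)! = 5040.

5040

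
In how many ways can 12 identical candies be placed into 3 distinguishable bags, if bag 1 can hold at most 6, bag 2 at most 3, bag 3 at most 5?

6

Ignoring the caps, the number of non-negative solutions to x_1+…+x_3 = 12 is C(14,2) = 91.
Subtract solutions that violate a single cap (substitute x_i' = x_i − (cap_i+1)): x_1 ≥ 7 gives C(7,2) = 21; x_2 ≥ 4 gives C(10,2) = 45; x_3 ≥ 6 gives C(8,2) = 28. Together 94.
Add back pairs where two caps are both exceeded: 3 + 0 + 6 = 9.
By inclusion–exclusion the count is 91 − 94 + 9 = 6.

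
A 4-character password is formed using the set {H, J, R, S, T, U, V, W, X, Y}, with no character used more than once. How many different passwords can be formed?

With no repetition, fill the 4 characters in order: 10 choices, then 9, down to 7.
That product is 10 × 9 × 8 × 7 = 5040.

5040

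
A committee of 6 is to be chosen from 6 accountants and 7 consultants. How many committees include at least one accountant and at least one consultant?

1708

Total 6-person selections from all 13: C(13,6) = 1716.
Subtract selections that omit an entire group: no accountants → C(7,6) = 7; no consultants → C(6,6) = 1.
Both groups omitted at once is impossible, so 1716 − 8 = 1708.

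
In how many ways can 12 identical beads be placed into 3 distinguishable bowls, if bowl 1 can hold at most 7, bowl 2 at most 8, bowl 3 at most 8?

Ignoring the caps, the number of non-negative solutions to x_1+…+x_3 = 12 is C(14,2) = 91.
Subtract solutions that violate a single cap (substitute x_i' = x_i − (cap_i+1)): x_1 ≥ 8 gives C(6,2) = 15; x_2 ≥ 9 gives C(5,2) = 10; x_3 ≥ 9 gives C(5,2) = 10. Together 35.
No two caps can be exceeded simultaneously, so the pair terms are all 0.
By inclusion–exclusion the count is 91 − 35 + 0 = 56.

56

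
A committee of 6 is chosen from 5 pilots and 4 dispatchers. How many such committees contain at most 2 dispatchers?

34

Split by how many dispatchers are chosen (0 through 2).
Sum: C(4,0)·C(5,6) + C(4,1)·C(5,5) + C(4,2)·C(5,4) = 0 + 4 + 30 = 34.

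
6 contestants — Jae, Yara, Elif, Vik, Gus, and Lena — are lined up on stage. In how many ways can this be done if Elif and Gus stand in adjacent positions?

240

Glue Elif and Gus into one block (2 internal orders), leaving 5 units to arrange in a row.
So the count is 2·(5)! = 240.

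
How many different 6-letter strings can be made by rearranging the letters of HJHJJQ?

60

Letter multiplicities in HJHJJQ: H×2, J×3, Q×1.
Dividing 6! = 720 by 3!·2! = 12 for the repeated letters gives 60.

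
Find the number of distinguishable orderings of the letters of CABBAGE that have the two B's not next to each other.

Total arrangements of CABBAGE: 7!/(2!·2!) = 1260.
If the two B's are adjacent, glue them into one block, leaving 6 items to arrange: (6)!/(2!) = 360 ways.
Hence 1260 − 360 = 900.

900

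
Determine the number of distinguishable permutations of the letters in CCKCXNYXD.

30240

CCKCXNYXD has 9 letters with C appearing 3 times and X appearing twice.
The number of distinct arrangements is 9!/(3!·2!) = 362880/12 = 30240.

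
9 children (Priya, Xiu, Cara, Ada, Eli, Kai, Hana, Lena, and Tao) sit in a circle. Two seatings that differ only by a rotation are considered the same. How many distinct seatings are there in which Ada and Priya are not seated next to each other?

All circular seatings of 9 people number (8)! = 40320.
Those with Ada next to Priya: fuse the pair into one unit and seat 8 units around a circle — 2·(7)! = 10080.
Subtracting, 40320 − 10080 = 30240.

30240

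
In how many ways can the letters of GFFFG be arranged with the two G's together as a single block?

Treat the 2 copies of G as a single block. The multiset to arrange is then {GG, F, F, F}, 4 items in all.
That gives (4)!/(3!) = 4 arrangements.

4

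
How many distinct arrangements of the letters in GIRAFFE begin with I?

360

Fix I in the first position and arrange the remaining 6 letters.
Those 6 letters have F appearing twice, giving (6)!/(2!) = 360.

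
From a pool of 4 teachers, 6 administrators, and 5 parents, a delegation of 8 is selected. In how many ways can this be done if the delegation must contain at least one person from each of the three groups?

Total 8-person selections from all 15: C(15,8) = 6435.
Selections missing a whole group: no teachers → C(11,8) = 165; no administrators → C(9,8) = 9; no parents → C(10,8) = 45.
Add back selections omitting two groups (i.e. drawn from a single group): C(4,8) + C(6,8) + C(5,8) = 0.
By inclusion–exclusion: 6435 − 219 + 0 = 6216.

6216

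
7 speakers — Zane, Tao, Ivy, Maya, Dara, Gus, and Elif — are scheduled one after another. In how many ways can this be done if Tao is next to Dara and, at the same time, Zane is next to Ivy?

480

Treat {Tao,Dara} as one block (2 orders) and {Zane,Ivy} as another (2 orders).
That leaves 5 units to arrange: 2 × 2 × 5! = 4 × 120 = 480.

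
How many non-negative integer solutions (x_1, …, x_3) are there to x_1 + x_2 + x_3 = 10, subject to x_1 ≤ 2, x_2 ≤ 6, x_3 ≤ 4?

Ignoring the caps, the number of non-negative solutions to x_1+…+x_3 = 10 is C(12,2) = 66.
Subtract solutions that violate a single cap (substitute x_i' = x_i − (cap_i+1)): x_1 ≥ 3 gives C(9,2) = 36; x_2 ≥ 7 gives C(5,2) = 10; x_3 ≥ 5 gives C(7,2) = 21. Together 67.
Add back pairs where two caps are both exceeded: 1 + 6 + 0 = 7.
By inclusion–exclusion the count is 66 − 67 + 7 = 6.

6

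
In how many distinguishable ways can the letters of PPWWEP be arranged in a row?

The 6 letters of PPWWEP have repeats: P appearing 3 times and W appearing twice.
Dividing 6! = 720 by 3!·2! = 12 for the repeated letters gives 60.

60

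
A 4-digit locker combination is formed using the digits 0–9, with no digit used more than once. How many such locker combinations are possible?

Choose and order 4 of the 10 symbols: the first digit has 10 options, the next 9, then 8, 7.
10 × 9 × 8 × 7 = 5040.

5040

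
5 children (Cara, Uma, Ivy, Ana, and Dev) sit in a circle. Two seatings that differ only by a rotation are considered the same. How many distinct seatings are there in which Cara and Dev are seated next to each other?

12

Glue Cara and Dev into a block (2 internal orders). Seating 4 units around a circle gives (3)! arrangements.
So 2 × (3)! = 2 × 6 = 12.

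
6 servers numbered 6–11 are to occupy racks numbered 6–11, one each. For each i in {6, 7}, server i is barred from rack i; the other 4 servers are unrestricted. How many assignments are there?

504

Let Aᵢ (for i ∈ {6, 7}) be the placements that put server i in its forbidden rack. Any j of these fix j positions, leaving (6−j)! ways to fill the rest, and there are C(2,j) ways to pick which j.
By inclusion–exclusion, the number of valid placements is Σ_{j=0}^{2} (−1)^j C(2,j)·(6−j)!.
Computing: 720 − 240 + 24 = 504.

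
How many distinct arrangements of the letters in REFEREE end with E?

Fix E in the last position and arrange the remaining 6 letters.
Those 6 letters have E appearing 3 times and R appearing twice, giving (6)!/(3!·2!) = 60.

60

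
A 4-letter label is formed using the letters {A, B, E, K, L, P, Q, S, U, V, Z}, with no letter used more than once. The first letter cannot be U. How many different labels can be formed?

7200

The first letter has 11−1 = 10 choices (anything except U).
The remaining 3 letters are filled from the other 10 symbols without repetition: 10 × 9 × 8 = 720.
Total: 10 × 720 = 7200.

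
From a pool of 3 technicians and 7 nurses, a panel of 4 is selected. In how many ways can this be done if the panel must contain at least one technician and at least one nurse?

175

Total 4-person selections from all 10: C(10,4) = 210.
Subtract selections that omit an entire group: no technicians → C(7,4) = 35; no nurses → C(3,4) = 0.
Both groups omitted at once is impossible, so 210 − 35 = 175.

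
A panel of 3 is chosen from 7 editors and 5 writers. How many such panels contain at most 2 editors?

Split by how many editors are chosen (0 through 2).
Sum: C(7,0)·C(5,3) + C(7,1)·C(5,2) + C(7,2)·C(5,1) = 10 + 70 + 105 = 185.

185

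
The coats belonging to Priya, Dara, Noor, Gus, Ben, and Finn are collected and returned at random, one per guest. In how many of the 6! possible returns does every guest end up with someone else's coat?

Let Aᵢ be the assignments in which guest i gets their own coat. We want the size of the complement of A₁∪…∪A_6.
By inclusion–exclusion this is Σ_{j=0}^{6} (−1)^j C(6,j)·(6−j)!.
Computing: 720 − 720 + 360 − 120 + 30 − 6 + 1 = 265.

265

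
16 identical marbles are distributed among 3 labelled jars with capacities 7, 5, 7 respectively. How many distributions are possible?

Ignoring the caps, the number of non-negative solutions to x_1+…+x_3 = 16 is C(18,2) = 153.
Subtract solutions that violate a single cap (substitute x_i' = x_i − (cap_i+1)): x_1 ≥ 8 gives C(10,2) = 45; x_2 ≥ 6 gives C(12,2) = 66; x_3 ≥ 8 gives C(10,2) = 45. Together 156.
Add back pairs where two caps are both exceeded: 6 + 1 + 6 = 13.
By inclusion–exclusion the count is 153 − 156 + 13 = 10.

10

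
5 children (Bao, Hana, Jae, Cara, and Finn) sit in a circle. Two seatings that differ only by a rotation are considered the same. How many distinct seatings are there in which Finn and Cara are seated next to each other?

Treat {Finn, Cara} as one unit (2 internal orders) and seat the resulting 4 units around the table: (3)! circular arrangements.
So 2 × (3)! = 2 × 6 = 12.

12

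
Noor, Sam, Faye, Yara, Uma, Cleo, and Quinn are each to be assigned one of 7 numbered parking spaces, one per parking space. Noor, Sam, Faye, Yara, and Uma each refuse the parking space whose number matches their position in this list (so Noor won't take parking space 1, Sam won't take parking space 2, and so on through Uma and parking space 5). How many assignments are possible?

2428

Let Aᵢ (for 1 ≤ i ≤ 5) be the placements that put person i in their forbidden parking space. Any j of these fix j positions, leaving (7−j)! ways to fill the rest, and there are C(5,j) ways to pick which j.
By inclusion–exclusion, the number of valid placements is Σ_{j=0}^{5} (−1)^j C(5,j)·(7−j)!.
Computing: 5040 − 3600 + 1200 − 240 + 30 − 2 = 2428.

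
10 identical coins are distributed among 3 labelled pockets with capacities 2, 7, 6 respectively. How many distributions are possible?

15

Ignoring the caps, the number of non-negative solutions to x_1+…+x_3 = 10 is C(12,2) = 66.
Subtract solutions that violate a single cap (substitute x_i' = x_i − (cap_i+1)): x_1 ≥ 3 gives C(9,2) = 36; x_2 ≥ 8 gives C(4,2) = 6; x_3 ≥ 7 gives C(5,2) = 10. Together 52.
Add back pairs where two caps are both exceeded: 0 + 1 + 0 = 1.
By inclusion–exclusion the count is 66 − 52 + 1 = 15.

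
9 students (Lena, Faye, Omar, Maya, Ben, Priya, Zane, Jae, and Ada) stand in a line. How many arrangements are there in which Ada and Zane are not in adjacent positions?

Of the 9! = 362880 arrangements, those with Ada and Zane adjacent number 2 × 8! = 80640 (treat the pair as a block with 2 internal orders).
So 362880 − 80640 = 282240 arrangements keep them apart.

282240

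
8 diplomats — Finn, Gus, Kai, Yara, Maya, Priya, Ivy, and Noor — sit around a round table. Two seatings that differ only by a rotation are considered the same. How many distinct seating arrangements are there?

5040

Seat Finn anywhere (absorbing the rotational symmetry), then permute the other 7: (7)! = 5040.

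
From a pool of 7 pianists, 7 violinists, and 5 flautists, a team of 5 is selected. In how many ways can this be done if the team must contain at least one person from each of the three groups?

Total 5-person selections from all 19: C(19,5) = 11628.
Selections missing a whole group: no pianists → C(12,5) = 792; no violinists → C(12,5) = 792; no flautists → C(14,5) = 2002.
Add back selections omitting two groups (i.e. drawn from a single group): C(7,5) + C(7,5) + C(5,5) = 43.
By inclusion–exclusion: 11628 − 3586 + 43 = 8085.

8085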